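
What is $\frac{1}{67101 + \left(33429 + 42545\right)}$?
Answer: $\frac{1}{143075} \approx 6.9893 \cdot 10^{-6}$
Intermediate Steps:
$\frac{1}{67101 + \left(33429 + 42545\right)} = \frac{1}{67101 + 75974} = \frac{1}{143075}$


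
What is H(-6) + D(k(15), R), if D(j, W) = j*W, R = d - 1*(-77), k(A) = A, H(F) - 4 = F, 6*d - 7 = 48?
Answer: 2581/2 ≈ 1290.5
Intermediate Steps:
d = 55/6 (d = 7/6 + (1/6)*48 = 7/6 + 8 = 55/6 ≈ 9.1667)
H(F) = 4 + F
R = 517/6 (R = 55/6 - 1*(-77) = 55/6 + 77 = 517/6 ≈ 86.167)
D(j, W) = W*j
H(-6) + D(k(15), R) = (4 - 6) + (517/6)*15 = -2 + 2585/2 = 2581/2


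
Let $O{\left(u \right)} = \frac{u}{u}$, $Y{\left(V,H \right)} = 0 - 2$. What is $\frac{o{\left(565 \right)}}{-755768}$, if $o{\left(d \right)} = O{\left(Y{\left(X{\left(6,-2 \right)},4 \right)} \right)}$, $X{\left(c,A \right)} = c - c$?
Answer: $- \frac{1}{755768} \approx -1.3232 \cdot 10^{-6}$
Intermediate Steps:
$X{\left(c,A \right)} = 0$
$Y{\left(V,H \right)} = -2$ ($Y{\left(V,H \right)} = 0 - 2 = -2$)
$O{\left(u \right)} = 1$
$o{\left(d \right)} = 1$
$\frac{o{\left(565 \right)}}{-755768} = 1 \frac{1}{-755768} = 1 \left(- \frac{1}{755768}\right) = - \frac{1}{755768}$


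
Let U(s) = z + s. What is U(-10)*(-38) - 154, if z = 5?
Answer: 36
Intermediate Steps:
U(s) = 5 + s
U(-10)*(-38) - 154 = (5 - 10)*(-38) - 154 = -5*(-38) - 154 = 190 - 154 = 36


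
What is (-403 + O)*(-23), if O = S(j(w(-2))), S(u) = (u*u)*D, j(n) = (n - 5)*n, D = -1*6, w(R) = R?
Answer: 36317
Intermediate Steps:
D = -6
j(n) = n*(-5 + n) (j(n) = (-5 + n)*n = n*(-5 + n))
S(u) = -6*u**2 (S(u) = (u*u)*(-6) = u**2*(-6) = -6*u**2)
O = -1176 (O = -6*4*(-5 - 2)**2 = -6*(-2*(-7))**2 = -6*14**2 = -6*196 = -1176)
(-403 + O)*(-23) = (-403 - 1176)*(-23) = -1579*(-23) = 36317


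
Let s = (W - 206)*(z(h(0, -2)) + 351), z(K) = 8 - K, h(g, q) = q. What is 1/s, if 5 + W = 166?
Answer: -1/16245 ≈ -6.1557e-5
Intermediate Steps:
W = 161 (W = -5 + 166 = 161)
s = -16245 (s = (161 - 206)*((8 - 1*(-2)) + 351) = -45*((8 + 2) + 351) = -45*(10 + 351) = -45*361 = -16245)
1/s = 1/(-16245) = -1/16245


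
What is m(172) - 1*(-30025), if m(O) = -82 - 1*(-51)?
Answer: 29994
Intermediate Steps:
m(O) = -31 (m(O) = -82 + 51 = -31)
m(172) - 1*(-30025) = -31 - 1*(-30025) = -31 + 30025 = 29994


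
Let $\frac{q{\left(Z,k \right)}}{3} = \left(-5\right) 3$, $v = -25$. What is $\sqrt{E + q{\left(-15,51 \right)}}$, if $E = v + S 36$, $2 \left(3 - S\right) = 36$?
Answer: $i \sqrt{610} \approx 24.698 i$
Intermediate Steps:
$S = -15$ ($S = 3 - 18 = -15$)
$q{\left(Z,k \right)} = -45$ ($q{\left(Z,k \right)} = 3 \left(\left(-5\right) 3\right) = 3 \left(-15\right) = -45$)
$E = -565$ ($E = -25 - 540 = -565$)
$\sqrt{E + q{\left(-15,51 \right)}} = \sqrt{-565 - 45} = \sqrt{-610} = i \sqrt{610}$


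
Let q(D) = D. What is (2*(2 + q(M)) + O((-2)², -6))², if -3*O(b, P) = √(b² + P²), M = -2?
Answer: 52/9 ≈ 5.7778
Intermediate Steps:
O(b, P) = -√(P² + b²)/3 (O(b, P) = -√(b² + P²)/3 = -√(P² + b²)/3)
(2*(2 + q(M)) + O((-2)², -6))² = (2*(2 - 2) - √((-6)² + ((-2)²)²)/3)² = (2*0 - √(36 + 4²)/3)² = (0 - √(36 + 16)/3)² = (0 - 2*√13/3)² = (-2*√13/3)² = 52/9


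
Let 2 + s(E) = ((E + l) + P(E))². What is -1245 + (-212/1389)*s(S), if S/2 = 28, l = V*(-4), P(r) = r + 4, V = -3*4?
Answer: -7430833/1389 ≈ -5349.8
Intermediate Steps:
V = -12
P(r) = 4 + r
l = 48 (l = -12*(-4) = 48)
S = 56 (S = 2*28 = 56)
s(E) = -2 + (52 + 2*E)² (s(E) = -2 + ((E + 48) + (4 + E))² = -2 + ((48 + E) + (4 + E))² = -2 + (52 + 2*E)²)
-1245 + (-212/1389)*s(S) = -1245 + (-212/1389)*(-2 + 4*(26 + 56)²) = -1245 + (-212*1/1389)*(-2 + 4*82²) = -1245 - 212*(-2 + 4*6724)/1389 = -1245 - 212*(-2 + 26896)/1389 = -1245 - 212/1389*26894 = -1245 - 5701528/1389 = -7430833/1389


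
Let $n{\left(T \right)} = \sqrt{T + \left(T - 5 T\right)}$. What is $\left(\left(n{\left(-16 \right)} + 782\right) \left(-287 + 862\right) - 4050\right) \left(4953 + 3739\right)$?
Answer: $3873155200 + 19991600 \sqrt{3} \approx 3.9078 \cdot 10^{9}$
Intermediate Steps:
$n{\left(T \right)} = \sqrt{3} \sqrt{- T}$ ($n{\left(T \right)} = \sqrt{T - 4 T} = \sqrt{- 3 T} = \sqrt{3} \sqrt{- T}$)
$\left(\left(n{\left(-16 \right)} + 782\right) \left(-287 + 862\right) - 4050\right) \left(4953 + 3739\right) = \left(\left(\sqrt{3} \sqrt{\left(-1\right) \left(-16\right)} + 782\right) \left(-287 + 862\right) - 4050\right) \left(4953 + 3739\right) = \left(\left(\sqrt{3} \sqrt{16} + 782\right) 575 - 4050\right) 8692 = \left(\left(\sqrt{3} \cdot 4 + 782\right) 575 - 4050\right) 8692 = \left(\left(4 \sqrt{3} + 782\right) 575 - 4050\right) 8692 = \left(\left(782 + 4 \sqrt{3}\right) 575 - 4050\right) 8692 = \left(\left(449650 + 2300 \sqrt{3}\right) - 4050\right) 8692 = \left(445600 + 2300 \sqrt{3}\right) 8692 = 3873155200 + 19991600 \sqrt{3}$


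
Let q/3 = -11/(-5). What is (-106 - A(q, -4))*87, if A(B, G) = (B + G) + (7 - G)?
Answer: -52026/5 ≈ -10405.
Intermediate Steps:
q = 33/5 (q = 3*(-11/(-5)) = 3*(-11*(-⅕)) = 3*(11/5) = 33/5 ≈ 6.6000)
A(B, G) = 7 + B
(-106 - A(q, -4))*87 = (-106 - (7 + 33/5))*87 = (-106 - 1*68/5)*87 = (-106 - 68/5)*87 = -598/5*87 = -52026/5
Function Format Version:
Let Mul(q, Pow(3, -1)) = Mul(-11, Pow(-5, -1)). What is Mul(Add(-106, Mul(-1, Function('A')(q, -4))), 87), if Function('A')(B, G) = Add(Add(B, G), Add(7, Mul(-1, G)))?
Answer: Rational(-52026, 5) ≈ -10405.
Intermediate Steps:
q = Rational(33, 5) (q = Mul(3, Mul(-11, Pow(-5, -1))) = Mul(3, Mul(-11, Rational(-1, 5))) = Mul(3, Rational(11, 5)) = Rational(33, 5) ≈ 6.6000)
Function('A')(B, G) = Add(7, B)
Mul(Add(-106, Mul(-1, Function('A')(q, -4))), 87) = Mul(Add(-106, Mul(-1, Add(7, Rational(33, 5)))), 87) = Mul(Add(-106, Mul(-1, Rational(68, 5))), 87) = Mul(Add(-106, Rational(-68, 5)), 87) = Mul(Rational(-598, 5), 87) = Rational(-52026, 5)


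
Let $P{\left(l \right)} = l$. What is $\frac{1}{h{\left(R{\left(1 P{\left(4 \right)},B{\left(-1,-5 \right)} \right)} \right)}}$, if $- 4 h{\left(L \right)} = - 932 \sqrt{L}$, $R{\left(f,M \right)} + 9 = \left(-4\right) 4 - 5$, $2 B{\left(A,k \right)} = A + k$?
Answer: $- \frac{i \sqrt{30}}{6990} \approx - 0.00078358 i$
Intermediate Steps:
$B{\left(A,k \right)} = \frac{A}{2} + \frac{k}{2}$ ($B{\left(A,k \right)} = \frac{A + k}{2} = \frac{A}{2} + \frac{k}{2}$)
$R{\left(f,M \right)} = -30$ ($R{\left(f,M \right)} = -9 - 21 = -30$)
$h{\left(L \right)} = 233 \sqrt{L}$ ($h{\left(L \right)} = - \frac{\left(-932\right) \sqrt{L}}{4} = 233 \sqrt{L}$)
$\frac{1}{h{\left(R{\left(1 P{\left(4 \right)},B{\left(-1,-5 \right)} \right)} \right)}} = \frac{1}{233 \sqrt{-30}} = \frac{1}{233 i \sqrt{30}} = - \frac{i \sqrt{30}}{6990}$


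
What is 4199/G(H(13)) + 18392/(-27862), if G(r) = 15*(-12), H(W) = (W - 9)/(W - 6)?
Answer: -60151549/2507580 ≈ -23.988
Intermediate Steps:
H(W) = (-9 + W)/(-6 + W)
G(r) = -180
4199/G(H(13)) + 18392/(-27862) = 4199/(-180) + 18392/(-27862) = 4199*(-1/180) + 18392*(-1/27862) = -4199/180 - 9196/13931 = -60151549/2507580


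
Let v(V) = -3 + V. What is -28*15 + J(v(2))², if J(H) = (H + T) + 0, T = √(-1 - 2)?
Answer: -420 + (1 - I*√3)² ≈ -422.0 - 3.4641*I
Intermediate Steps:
T = I*√3 (T = √(-3) = I*√3 ≈ 1.732*I)
J(H) = H + I*√3 (J(H) = (H + I*√3) + 0 = H + I*√3)
-28*15 + J(v(2))² = -28*15 + ((-3 + 2) + I*√3)² = -420 + (-1 + I*√3)²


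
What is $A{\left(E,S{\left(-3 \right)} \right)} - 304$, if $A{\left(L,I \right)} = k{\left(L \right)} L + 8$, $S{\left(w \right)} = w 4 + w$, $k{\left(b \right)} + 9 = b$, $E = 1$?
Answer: $-304$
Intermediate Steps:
$k{\left(b \right)} = -9 + b$
$S{\left(w \right)} = 5 w$ ($S{\left(w \right)} = 4 w + w = 5 w$)
$A{\left(L,I \right)} = 8 + L \left(-9 + L\right)$ ($A{\left(L,I \right)} = \left(-9 + L\right) L + 8 = L \left(-9 + L\right) + 8 = 8 + L \left(-9 + L\right)$)
$A{\left(E,S{\left(-3 \right)} \right)} - 304 = \left(8 + 1 \left(-9 + 1\right)\right) - 304 = \left(8 + 1 \left(-8\right)\right) - 304 = \left(8 - 8\right) - 304 = 0 - 304 = -304$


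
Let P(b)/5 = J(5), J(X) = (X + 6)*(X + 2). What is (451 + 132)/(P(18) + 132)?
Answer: 53/47 ≈ 1.1277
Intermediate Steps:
J(X) = (2 + X)*(6 + X) (J(X) = (6 + X)*(2 + X) = (2 + X)*(6 + X))
P(b) = 385 (P(b) = 5*(12 + 5² + 8*5) = 5*(12 + 25 + 40) = 5*77 = 385)
(451 + 132)/(P(18) + 132) = (451 + 132)/(385 + 132) = 583/517 = 583*(1/517) = 53/47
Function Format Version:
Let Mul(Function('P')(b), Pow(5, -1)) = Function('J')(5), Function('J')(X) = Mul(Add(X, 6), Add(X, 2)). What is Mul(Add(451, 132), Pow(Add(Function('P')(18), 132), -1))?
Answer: Rational(53, 47) ≈ 1.1277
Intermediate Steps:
Function('J')(X) = Mul(Add(2, X), Add(6, X)) (Function('J')(X) = Mul(Add(6, X), Add(2, X)) = Mul(Add(2, X), Add(6, X)))
Function('P')(b) = 385 (Function('P')(b) = Mul(5, Add(12, Pow(5, 2), Mul(8, 5))) = Mul(5, Add(12, 25, 40)) = Mul(5, 77) = 385)
Mul(Add(451, 132), Pow(Add(Function('P')(18), 132), -1)) = Mul(Add(451, 132), Pow(Add(385, 132), -1)) = Mul(583, Pow(517, -1)) = Mul(583, Rational(1, 517)) = Rational(53, 47)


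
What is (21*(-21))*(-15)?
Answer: 6615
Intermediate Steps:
(21*(-21))*(-15) = -441*(-15) = 6615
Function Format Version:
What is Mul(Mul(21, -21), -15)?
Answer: 6615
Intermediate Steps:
Mul(Mul(21, -21), -15) = Mul(-441, -15) = 6615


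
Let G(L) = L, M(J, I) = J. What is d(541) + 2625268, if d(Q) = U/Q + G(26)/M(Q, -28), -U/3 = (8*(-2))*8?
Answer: 1420270398/541 ≈ 2.6253e+6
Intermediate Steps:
U = 384 (U = -3*8*(-2)*8 = -(-48)*8 = -3*(-128) = 384)
d(Q) = 410/Q (d(Q) = 384/Q + 26/Q = 410/Q)
d(541) + 2625268 = 410/541 + 2625268 = 1420270398/541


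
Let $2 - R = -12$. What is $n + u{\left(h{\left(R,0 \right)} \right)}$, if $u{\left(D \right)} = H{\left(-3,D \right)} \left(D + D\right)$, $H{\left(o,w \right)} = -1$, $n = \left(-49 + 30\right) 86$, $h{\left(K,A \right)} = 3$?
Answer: $-1640$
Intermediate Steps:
$R = 14$ ($R = 2 - -12 = 2 + 12 = 14$)
$n = -1634$ ($n = \left(-19\right) 86 = -1634$)
$u{\left(D \right)} = - 2 D$ ($u{\left(D \right)} = - (D + D) = - 2 D$)
$n + u{\left(h{\left(R,0 \right)} \right)} = -1634 - 6 = -1640$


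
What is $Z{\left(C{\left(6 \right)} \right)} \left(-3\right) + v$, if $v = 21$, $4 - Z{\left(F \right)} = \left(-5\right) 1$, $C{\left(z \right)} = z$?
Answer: $-6$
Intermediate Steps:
$Z{\left(F \right)} = 9$ ($Z{\left(F \right)} = 4 - \left(-5\right) 1 = 4 - -5 = 4 + 5 = 9$)
$Z{\left(C{\left(6 \right)} \right)} \left(-3\right) + v = 9 \left(-3\right) + 21 = -27 + 21 = -6$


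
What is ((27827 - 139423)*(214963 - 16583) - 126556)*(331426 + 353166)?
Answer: -15155868084917312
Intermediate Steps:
((27827 - 139423)*(214963 - 16583) - 126556)*(331426 + 353166) = (-111596*198380 - 126556)*684592 = (-22138414480 - 126556)*684592 = -22138541036*684592 = -15155868084917312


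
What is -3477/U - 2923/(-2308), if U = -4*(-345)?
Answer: -166299/132710 ≈ -1.2531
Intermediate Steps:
U = 1380
-3477/U - 2923/(-2308) = -3477/1380 - 2923/(-2308) = -3477*1/1380 - 2923*(-1/2308) = -1159/460 + 2923/2308 = -166299/132710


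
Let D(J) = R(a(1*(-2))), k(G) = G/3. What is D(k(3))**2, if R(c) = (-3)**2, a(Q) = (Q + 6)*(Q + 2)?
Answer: 81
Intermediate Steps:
k(G) = G/3 (k(G) = G*(1/3) = G/3)
a(Q) = (2 + Q)*(6 + Q) (a(Q) = (6 + Q)*(2 + Q) = (2 + Q)*(6 + Q))
R(c) = 9
D(J) = 9
D(k(3))**2 = 9**2 = 81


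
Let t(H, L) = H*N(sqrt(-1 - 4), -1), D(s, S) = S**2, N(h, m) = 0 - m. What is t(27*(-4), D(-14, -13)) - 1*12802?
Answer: -12910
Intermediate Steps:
N(h, m) = -m
t(H, L) = H (t(H, L) = H*(-1*(-1)) = H*1 = H)
t(27*(-4), D(-14, -13)) - 1*12802 = 27*(-4) - 1*12802 = -108 - 12802 = -12910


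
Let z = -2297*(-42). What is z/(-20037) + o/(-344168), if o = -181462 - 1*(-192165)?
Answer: -1012658171/208972552 ≈ -4.8459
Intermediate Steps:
z = 96474
o = 10703 (o = -181462 + 192165 = 10703)
z/(-20037) + o/(-344168) = 96474/(-20037) + 10703/(-344168) = 96474*(-1/20037) + 10703*(-1/344168) = -32158/6679 - 973/31288 = -1012658171/208972552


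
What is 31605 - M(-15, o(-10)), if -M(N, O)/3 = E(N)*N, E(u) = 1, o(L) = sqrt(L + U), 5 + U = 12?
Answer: 31560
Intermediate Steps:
U = 7 (U = -5 + 12 = 7)
o(L) = sqrt(7 + L) (o(L) = sqrt(L + 7) = sqrt(7 + L))
M(N, O) = -3*N
31605 - M(-15, o(-10)) = 31605 - (-3)*(-15) = 31605 - 1*45 = 31605 - 45 = 31560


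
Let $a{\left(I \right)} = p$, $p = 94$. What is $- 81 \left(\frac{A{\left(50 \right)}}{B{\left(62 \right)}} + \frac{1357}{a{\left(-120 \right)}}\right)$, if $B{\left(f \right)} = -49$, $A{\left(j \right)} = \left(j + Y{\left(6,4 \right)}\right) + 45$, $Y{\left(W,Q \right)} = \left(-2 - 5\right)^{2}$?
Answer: $- \frac{4289517}{4606} \approx -931.29$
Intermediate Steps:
$Y{\left(W,Q \right)} = 49$ ($Y{\left(W,Q \right)} = \left(-7\right)^{2} = 49$)
$a{\left(I \right)} = 94$
$A{\left(j \right)} = 94 + j$ ($A{\left(j \right)} = \left(j + 49\right) + 45 = \left(49 + j\right) + 45 = 94 + j$)
$- 81 \left(\frac{A{\left(50 \right)}}{B{\left(62 \right)}} + \frac{1357}{a{\left(-120 \right)}}\right) = - 81 \left(\frac{94 + 50}{-49} + \frac{1357}{94}\right) = - 81 \left(144 \left(- \frac{1}{49}\right) + 1357 \cdot \frac{1}{94}\right) = - 81 \left(- \frac{144}{49} + \frac{1357}{94}\right) = \left(-81\right) \frac{52957}{4606} = - \frac{4289517}{4606}$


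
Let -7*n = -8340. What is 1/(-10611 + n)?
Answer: -7/65937 ≈ -0.00010616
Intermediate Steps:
n = 8340/7 (n = -1/7*(-8340) = 8340/7 ≈ 1191.4)
1/(-10611 + n) = 1/(-10611 + 8340/7) = 1/(-65937/7) = -7/65937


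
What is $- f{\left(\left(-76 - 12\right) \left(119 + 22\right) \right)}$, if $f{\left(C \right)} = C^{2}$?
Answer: $-153958464$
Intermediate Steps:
$- f{\left(\left(-76 - 12\right) \left(119 + 22\right) \right)} = - \left(\left(-76 - 12\right) \left(119 + 22\right)\right)^{2} = - \left(\left(-88\right) 141\right)^{2} = - \left(-12408\right)^{2} = \left(-1\right) 153958464 = -153958464$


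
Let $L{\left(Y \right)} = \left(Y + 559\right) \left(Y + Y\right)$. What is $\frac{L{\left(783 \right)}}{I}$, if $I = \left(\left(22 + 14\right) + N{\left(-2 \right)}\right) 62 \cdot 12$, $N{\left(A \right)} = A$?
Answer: $\frac{175131}{2108} \approx 83.079$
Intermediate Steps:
$L{\left(Y \right)} = 2 Y \left(559 + Y\right)$ ($L{\left(Y \right)} = \left(559 + Y\right) 2 Y = 2 Y \left(559 + Y\right)$)
$I = 25296$ ($I = \left(\left(22 + 14\right) - 2\right) 62 \cdot 12 = \left(36 - 2\right) 62 \cdot 12 = 34 \cdot 62 \cdot 12 = 2108 \cdot 12 = 25296$)
$\frac{L{\left(783 \right)}}{I} = \frac{2 \cdot 783 \left(559 + 783\right)}{25296} = 2 \cdot 783 \cdot 1342 \cdot \frac{1}{25296} = 2101572 \cdot \frac{1}{25296} = \frac{175131}{2108}$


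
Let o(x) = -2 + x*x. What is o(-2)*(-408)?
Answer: -816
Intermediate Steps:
o(x) = -2 + x²
o(-2)*(-408) = (-2 + (-2)²)*(-408) = (-2 + 4)*(-408) = 2*(-408) = -816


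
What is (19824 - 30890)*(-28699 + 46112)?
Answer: -192692258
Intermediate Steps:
(19824 - 30890)*(-28699 + 46112) = -11066*17413 = -192692258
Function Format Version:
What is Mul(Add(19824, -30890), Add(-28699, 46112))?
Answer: -192692258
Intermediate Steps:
Mul(Add(19824, -30890), Add(-28699, 46112)) = Mul(-11066, 17413) = -192692258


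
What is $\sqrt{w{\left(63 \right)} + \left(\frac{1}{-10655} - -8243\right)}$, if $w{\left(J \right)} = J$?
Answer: $\frac{3 \sqrt{104774674555}}{10655} \approx 91.137$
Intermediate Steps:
$\sqrt{w{\left(63 \right)} + \left(\frac{1}{-10655} - -8243\right)} = \sqrt{63 + \left(\frac{1}{-10655} - -8243\right)} = \sqrt{63 + \left(- \frac{1}{10655} + 8243\right)} = \sqrt{63 + \frac{87829164}{10655}} = \sqrt{\frac{88500429}{10655}} = \frac{3 \sqrt{104774674555}}{10655}$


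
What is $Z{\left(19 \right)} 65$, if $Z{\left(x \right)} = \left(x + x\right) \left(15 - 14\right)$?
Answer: $2470$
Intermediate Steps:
$Z{\left(x \right)} = 2 x$ ($Z{\left(x \right)} = 2 x 1 = 2 x$)
$Z{\left(19 \right)} 65 = 2 \cdot 19 \cdot 65 = 38 \cdot 65 = 2470$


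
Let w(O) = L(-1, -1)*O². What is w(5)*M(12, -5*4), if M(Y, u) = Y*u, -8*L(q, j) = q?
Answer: -750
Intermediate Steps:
L(q, j) = -q/8
w(O) = O²/8 (w(O) = (-⅛*(-1))*O² = O²/8)
w(5)*M(12, -5*4) = ((⅛)*5²)*(12*(-5*4)) = ((⅛)*25)*(12*(-20)) = (25/8)*(-240) = -750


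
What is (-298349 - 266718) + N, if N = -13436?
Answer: -578503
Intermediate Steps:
(-298349 - 266718) + N = (-298349 - 266718) - 13436 = -565067 - 13436 = -578503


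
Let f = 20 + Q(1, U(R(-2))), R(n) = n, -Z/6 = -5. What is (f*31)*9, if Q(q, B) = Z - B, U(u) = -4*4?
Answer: 18414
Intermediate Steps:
Z = 30 (Z = -6*(-5) = 30)
U(u) = -16
Q(q, B) = 30 - B
f = 66 (f = 20 + (30 - 1*(-16)) = 20 + (30 + 16) = 20 + 46 = 66)
(f*31)*9 = (66*31)*9 = 2046*9 = 18414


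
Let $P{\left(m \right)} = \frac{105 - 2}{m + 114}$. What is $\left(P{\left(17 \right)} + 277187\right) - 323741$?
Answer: $- \frac{6098471}{131} \approx -46553.0$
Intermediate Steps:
$P{\left(m \right)} = \frac{103}{114 + m}$
$\left(P{\left(17 \right)} + 277187\right) - 323741 = \left(\frac{103}{114 + 17} + 277187\right) - 323741 = \left(\frac{103}{131} + 277187\right) - 323741 = \frac{36311600}{131} - 323741 = - \frac{6098471}{131}$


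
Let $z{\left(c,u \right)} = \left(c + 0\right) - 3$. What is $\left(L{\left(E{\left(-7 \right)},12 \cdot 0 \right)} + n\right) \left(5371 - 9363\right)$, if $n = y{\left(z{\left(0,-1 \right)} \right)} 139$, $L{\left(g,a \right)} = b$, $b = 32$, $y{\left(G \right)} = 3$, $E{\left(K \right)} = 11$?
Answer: $-1792408$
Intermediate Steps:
$z{\left(c,u \right)} = -3 + c$ ($z{\left(c,u \right)} = c - 3 = -3 + c$)
$L{\left(g,a \right)} = 32$
$n = 417$ ($n = 3 \cdot 139 = 417$)
$\left(L{\left(E{\left(-7 \right)},12 \cdot 0 \right)} + n\right) \left(5371 - 9363\right) = \left(32 + 417\right) \left(5371 - 9363\right) = 449 \left(-3992\right) = -1792408$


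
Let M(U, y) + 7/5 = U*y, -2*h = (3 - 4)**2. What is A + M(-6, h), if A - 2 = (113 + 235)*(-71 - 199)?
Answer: -469782/5 ≈ -93956.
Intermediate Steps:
h = -1/2 (h = -(3 - 4)**2/2 = -1/2*(-1)**2 = -1/2*1 = -1/2 ≈ -0.50000)
A = -93958 (A = 2 + (113 + 235)*(-71 - 199) = 2 + 348*(-270) = 2 - 93960 = -93958)
M(U, y) = -7/5 + U*y
A + M(-6, h) = -93958 + (-7/5 - 6*(-1/2)) = -93958 + (-7/5 + 3) = -93958 + 8/5 = -469782/5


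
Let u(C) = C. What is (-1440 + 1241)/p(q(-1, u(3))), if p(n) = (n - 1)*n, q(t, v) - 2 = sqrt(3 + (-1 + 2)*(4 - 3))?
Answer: -199/12 ≈ -16.583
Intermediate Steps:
q(t, v) = 4 (q(t, v) = 2 + sqrt(3 + (-1 + 2)*(4 - 3)) = 2 + sqrt(3 + 1*1) = 2 + sqrt(3 + 1) = 2 + sqrt(4) = 2 + 2 = 4)
p(n) = n*(-1 + n) (p(n) = (-1 + n)*n = n*(-1 + n))
(-1440 + 1241)/p(q(-1, u(3))) = (-1440 + 1241)/((4*(-1 + 4))) = -199/(4*3) = -199/12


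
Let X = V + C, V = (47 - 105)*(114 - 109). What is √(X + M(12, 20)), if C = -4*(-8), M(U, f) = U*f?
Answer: 3*I*√2 ≈ 4.2426*I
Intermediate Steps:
V = -290 (V = -58*5 = -290)
C = 32
X = -258 (X = -290 + 32 = -258)
√(X + M(12, 20)) = √(-258 + 12*20) = √(-258 + 240) = √(-18) = 3*I*√2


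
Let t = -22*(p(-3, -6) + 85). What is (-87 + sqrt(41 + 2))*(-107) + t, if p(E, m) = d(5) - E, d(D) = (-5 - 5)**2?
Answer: 5173 - 107*sqrt(43) ≈ 4471.4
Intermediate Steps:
d(D) = 100 (d(D) = (-10)**2 = 100)
p(E, m) = 100 - E
t = -4136 (t = -22*((100 - 1*(-3)) + 85) = -22*((100 + 3) + 85) = -22*(103 + 85) = -22*188 = -4136)
(-87 + sqrt(41 + 2))*(-107) + t = (-87 + sqrt(41 + 2))*(-107) - 4136 = (-87 + sqrt(43))*(-107) - 4136 = (9309 - 107*sqrt(43)) - 4136 = 5173 - 107*sqrt(43)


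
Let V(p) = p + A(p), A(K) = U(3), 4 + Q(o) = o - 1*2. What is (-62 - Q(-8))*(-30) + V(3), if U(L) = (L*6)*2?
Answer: 1479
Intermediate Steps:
Q(o) = -6 + o (Q(o) = -4 + (o - 1*2) = -4 + (o - 2) = -4 + (-2 + o) = -6 + o)
U(L) = 12*L (U(L) = (6*L)*2 = 12*L)
A(K) = 36 (A(K) = 12*3 = 36)
V(p) = 36 + p (V(p) = p + 36 = 36 + p)
(-62 - Q(-8))*(-30) + V(3) = (-62 - (-6 - 8))*(-30) + (36 + 3) = (-62 - 1*(-14))*(-30) + 39 = (-62 + 14)*(-30) + 39 = -48*(-30) + 39 = 1440 + 39 = 1479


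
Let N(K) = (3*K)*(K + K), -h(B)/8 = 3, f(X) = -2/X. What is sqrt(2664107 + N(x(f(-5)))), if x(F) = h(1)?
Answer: sqrt(2667563) ≈ 1633.3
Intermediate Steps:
h(B) = -24 (h(B) = -8*3 = -24)
x(F) = -24
N(K) = 6*K**2 (N(K) = (3*K)*(2*K) = 6*K**2)
sqrt(2664107 + N(x(f(-5)))) = sqrt(2664107 + 6*(-24)**2) = sqrt(2664107 + 6*576) = sqrt(2664107 + 3456) = sqrt(2667563)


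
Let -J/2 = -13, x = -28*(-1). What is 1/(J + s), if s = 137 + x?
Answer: 1/191 ≈ 0.0052356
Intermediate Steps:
x = 28
s = 165 (s = 137 + 28 = 165)
J = 26 (J = -2*(-13) = 26)
1/(J + s) = 1/(26 + 165) = 1/191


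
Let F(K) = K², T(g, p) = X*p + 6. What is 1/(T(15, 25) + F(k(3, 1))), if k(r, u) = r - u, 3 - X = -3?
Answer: 1/160 ≈ 0.0062500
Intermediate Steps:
X = 6 (X = 3 - 1*(-3) = 3 + 3 = 6)
T(g, p) = 6 + 6*p (T(g, p) = 6*p + 6 = 6 + 6*p)
1/(T(15, 25) + F(k(3, 1))) = 1/((6 + 6*25) + (3 - 1*1)²) = 1/((6 + 150) + (3 - 1)²) = 1/(156 + 2²) = 1/(156 + 4) = 1/160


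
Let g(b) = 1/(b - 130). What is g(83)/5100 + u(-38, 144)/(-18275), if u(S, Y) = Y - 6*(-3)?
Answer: -91411/10307100 ≈ -0.0088687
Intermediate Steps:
g(b) = 1/(-130 + b)
u(S, Y) = 18 + Y (u(S, Y) = Y + 18 = 18 + Y)
g(83)/5100 + u(-38, 144)/(-18275) = 1/((-130 + 83)*5100) + (18 + 144)/(-18275) = (1/5100)/(-47) + 162*(-1/18275) = -1/47*1/5100 - 162/18275 = -1/239700 - 162/18275 = -91411/10307100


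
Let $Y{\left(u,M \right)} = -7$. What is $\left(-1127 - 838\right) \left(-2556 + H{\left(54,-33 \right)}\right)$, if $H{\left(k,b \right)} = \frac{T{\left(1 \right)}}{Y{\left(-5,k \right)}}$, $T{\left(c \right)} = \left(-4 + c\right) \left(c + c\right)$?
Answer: $\frac{35145990}{7} \approx 5.0209 \cdot 10^{6}$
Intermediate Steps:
$T{\left(c \right)} = 2 c \left(-4 + c\right)$ ($T{\left(c \right)} = \left(-4 + c\right) 2 c = 2 c \left(-4 + c\right)$)
$H{\left(k,b \right)} = \frac{6}{7}$ ($H{\left(k,b \right)} = \frac{2 \cdot 1 \left(-4 + 1\right)}{-7} = 2 \cdot 1 \left(-3\right) \left(- \frac{1}{7}\right) = \left(-6\right) \left(- \frac{1}{7}\right) = \frac{6}{7}$)
$\left(-1127 - 838\right) \left(-2556 + H{\left(54,-33 \right)}\right) = \left(-1127 - 838\right) \left(-2556 + \frac{6}{7}\right) = \left(-1965\right) \left(- \frac{17886}{7}\right) = \frac{35145990}{7}$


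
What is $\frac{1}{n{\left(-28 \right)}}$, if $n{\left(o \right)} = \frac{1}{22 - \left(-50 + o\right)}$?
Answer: $100$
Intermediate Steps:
$n{\left(o \right)} = \frac{1}{72 - o}$
$\frac{1}{n{\left(-28 \right)}} = \frac{1}{\left(-1\right) \frac{1}{-72 - 28}} = \frac{1}{\left(-1\right) \frac{1}{-100}} = \frac{1}{\left(-1\right) \left(- \frac{1}{100}\right)} = \frac{1}{\frac{1}{100}} = 100$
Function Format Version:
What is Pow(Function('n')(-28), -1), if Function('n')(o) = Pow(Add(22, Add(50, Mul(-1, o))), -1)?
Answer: 100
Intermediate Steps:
Function('n')(o) = Pow(Add(72, Mul(-1, o)), -1)
Pow(Function('n')(-28), -1) = Pow(Mul(-1, Pow(Add(-72, -28), -1)), -1) = Pow(Mul(-1, Pow(-100, -1)), -1) = Pow(Mul(-1, Rational(-1, 100)), -1) = Pow(Rational(1, 100), -1) = 100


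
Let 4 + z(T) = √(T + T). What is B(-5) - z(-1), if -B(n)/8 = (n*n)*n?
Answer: 1004 - I*√2 ≈ 1004.0 - 1.4142*I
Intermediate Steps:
z(T) = -4 + √2*√T (z(T) = -4 + √(T + T) = -4 + √(2*T) = -4 + √2*√T)
B(n) = -8*n³ (B(n) = -8*n*n*n = -8*n²*n = -8*n³)
B(-5) - z(-1) = -8*(-5)³ - (-4 + √2*√(-1)) = -8*(-125) - (-4 + √2*I) = 1000 - (-4 + I*√2) = 1000 + (4 - I*√2) = 1004 - I*√2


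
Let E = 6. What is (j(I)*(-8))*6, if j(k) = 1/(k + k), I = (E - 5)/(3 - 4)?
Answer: 24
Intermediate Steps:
I = -1 (I = (6 - 5)/(3 - 4) = 1/(-1) = 1*(-1) = -1)
j(k) = 1/(2*k)
(j(I)*(-8))*6 = (((1/2)/(-1))*(-8))*6 = (((1/2)*(-1))*(-8))*6 = -1/2*(-8)*6 = 4*6 = 24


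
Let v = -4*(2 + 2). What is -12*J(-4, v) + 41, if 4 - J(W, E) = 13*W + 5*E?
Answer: -1591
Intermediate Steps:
v = -16 (v = -4*4 = -16)
J(W, E) = 4 - 13*W - 5*E (J(W, E) = 4 - (13*W + 5*E) = 4 - (5*E + 13*W) = 4 + (-13*W - 5*E) = 4 - 13*W - 5*E)
-12*J(-4, v) + 41 = -12*(4 - 13*(-4) - 5*(-16)) + 41 = -12*(4 + 52 + 80) + 41 = -12*136 + 41 = -1632 + 41 = -1591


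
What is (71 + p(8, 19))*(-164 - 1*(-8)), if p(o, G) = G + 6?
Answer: -14976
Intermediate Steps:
p(o, G) = 6 + G
(71 + p(8, 19))*(-164 - 1*(-8)) = (71 + (6 + 19))*(-164 - 1*(-8)) = (71 + 25)*(-164 + 8) = 96*(-156) = -14976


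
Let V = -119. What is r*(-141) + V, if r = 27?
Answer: -3926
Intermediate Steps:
r*(-141) + V = 27*(-141) - 119 = -3807 - 119 = -3926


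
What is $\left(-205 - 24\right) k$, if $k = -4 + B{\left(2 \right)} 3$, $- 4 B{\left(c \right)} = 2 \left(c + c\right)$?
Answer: $2290$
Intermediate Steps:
$B{\left(c \right)} = - c$ ($B{\left(c \right)} = - \frac{2 \left(c + c\right)}{4} = - \frac{2 \cdot 2 c}{4} = - \frac{4 c}{4} = - c$)
$k = -10$ ($k = -4 + \left(-1\right) 2 \cdot 3 = -4 - 6 = -10$)
$\left(-205 - 24\right) k = \left(-205 - 24\right) \left(-10\right) = \left(-229\right) \left(-10\right) = 2290$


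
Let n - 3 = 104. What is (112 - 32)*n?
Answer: 8560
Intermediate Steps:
n = 107 (n = 3 + 104 = 107)
(112 - 32)*n = (112 - 32)*107 = 80*107 = 8560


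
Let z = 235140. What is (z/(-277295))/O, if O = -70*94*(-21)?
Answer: -3919/638610385 ≈ -6.1368e-6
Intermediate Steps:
O = 138180 (O = -6580*(-21) = 138180)
(z/(-277295))/O = (235140/(-277295))/138180 = (235140*(-1/277295))*(1/138180) = -47028/55459*1/138180 = -3919/638610385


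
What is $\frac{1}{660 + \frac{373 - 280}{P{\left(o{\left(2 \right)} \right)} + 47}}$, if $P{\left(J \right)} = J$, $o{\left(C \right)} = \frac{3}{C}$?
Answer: $\frac{97}{64206} \approx 0.0015108$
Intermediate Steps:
$\frac{1}{660 + \frac{373 - 280}{P{\left(o{\left(2 \right)} \right)} + 47}} = \frac{1}{660 + \frac{373 - 280}{\frac{3}{2} + 47}} = \frac{1}{660 + \frac{93}{3 \cdot \frac{1}{2} + 47}} = \frac{1}{660 + \frac{93}{\frac{3}{2} + 47}} = \frac{1}{660 + \frac{93}{\frac{97}{2}}} = \frac{1}{660 + 93 \cdot \frac{2}{97}} = \frac{1}{660 + \frac{186}{97}} = \frac{1}{\frac{64206}{97}} = \frac{97}{64206}$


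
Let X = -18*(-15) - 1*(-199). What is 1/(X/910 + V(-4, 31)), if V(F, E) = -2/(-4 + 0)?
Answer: 65/66 ≈ 0.98485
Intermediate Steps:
X = 469 (X = 270 + 199 = 469)
V(F, E) = ½ (V(F, E) = -2/(-4) = -2*(-¼) = ½)
1/(X/910 + V(-4, 31)) = 1/(469/910 + ½) = 1/(469*(1/910) + ½) = 1/(67/130 + ½) = 1/(66/65) = 65/66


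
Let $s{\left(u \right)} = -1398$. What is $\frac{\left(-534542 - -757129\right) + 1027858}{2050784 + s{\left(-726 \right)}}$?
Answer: $\frac{1250445}{2049386} \approx 0.61016$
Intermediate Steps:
$\frac{\left(-534542 - -757129\right) + 1027858}{2050784 + s{\left(-726 \right)}} = \frac{\left(-534542 - -757129\right) + 1027858}{2050784 - 1398} = \frac{\left(-534542 + 757129\right) + 1027858}{2049386} = \left(222587 + 1027858\right) \frac{1}{2049386} = 1250445 \cdot \frac{1}{2049386} = \frac{1250445}{2049386}$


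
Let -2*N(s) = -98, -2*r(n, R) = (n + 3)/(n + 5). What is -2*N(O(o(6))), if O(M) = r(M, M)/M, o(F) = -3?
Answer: -98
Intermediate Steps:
r(n, R) = -(3 + n)/(2*(5 + n)) (r(n, R) = -(n + 3)/(2*(n + 5)) = -(3 + n)/(2*(5 + n)))
O(M) = (-3 - M)/(2*M*(5 + M)) (O(M) = ((-3 - M)/(2*(5 + M)))/M = (-3 - M)/(2*M*(5 + M)))
N(s) = 49 (N(s) = -½*(-98) = 49)
-2*N(O(o(6))) = -2*49 = -98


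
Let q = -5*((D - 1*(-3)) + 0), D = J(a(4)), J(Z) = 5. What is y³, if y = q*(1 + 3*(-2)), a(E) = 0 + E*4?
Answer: 8000000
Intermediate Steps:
a(E) = 4*E (a(E) = 0 + 4*E = 4*E)
D = 5
q = -40 (q = -5*((5 - 1*(-3)) + 0) = -5*((5 + 3) + 0) = -5*(8 + 0) = -5*8 = -40)
y = 200 (y = -40*(1 + 3*(-2)) = -40*(1 - 6) = -40*(-5) = 200)
y³ = 200³ = 8000000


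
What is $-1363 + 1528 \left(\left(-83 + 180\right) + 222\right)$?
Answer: $486069$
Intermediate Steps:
$-1363 + 1528 \left(\left(-83 + 180\right) + 222\right) = -1363 + 1528 \left(97 + 222\right) = -1363 + 1528 \cdot 319 = -1363 + 487432 = 486069$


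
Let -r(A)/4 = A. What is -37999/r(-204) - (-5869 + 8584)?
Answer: -2253439/816 ≈ -2761.6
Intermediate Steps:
r(A) = -4*A
-37999/r(-204) - (-5869 + 8584) = -37999/((-4*(-204))) - (-5869 + 8584) = -37999/816 - 1*2715 = -37999*1/816 - 2715 = -37999/816 - 2715 = -2253439/816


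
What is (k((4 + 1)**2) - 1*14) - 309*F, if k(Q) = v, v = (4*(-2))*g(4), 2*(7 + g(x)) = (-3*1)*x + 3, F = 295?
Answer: -91077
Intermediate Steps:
g(x) = -11/2 - 3*x/2 (g(x) = -7 + ((-3*1)*x + 3)/2 = -7 + (-3*x + 3)/2 = -7 + (3 - 3*x)/2 = -7 + (3/2 - 3*x/2) = -11/2 - 3*x/2)
v = 92 (v = (4*(-2))*(-11/2 - 3/2*4) = -8*(-11/2 - 6) = -8*(-23/2) = 92)
k(Q) = 92
(k((4 + 1)**2) - 1*14) - 309*F = (92 - 1*14) - 309*295 = (92 - 14) - 91155 = 78 - 91155 = -91077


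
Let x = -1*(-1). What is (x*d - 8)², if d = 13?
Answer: 25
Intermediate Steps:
x = 1
(x*d - 8)² = (1*13 - 8)² = (13 - 8)² = 5² = 25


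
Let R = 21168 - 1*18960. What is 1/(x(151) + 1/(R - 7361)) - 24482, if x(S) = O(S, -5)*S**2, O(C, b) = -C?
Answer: -434348051876081/17741526504 ≈ -24482.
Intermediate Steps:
x(S) = -S**3 (x(S) = (-S)*S**2 = -S**3)
R = 2208 (R = 21168 - 18960 = 2208)
1/(x(151) + 1/(R - 7361)) - 24482 = 1/(-1*151**3 + 1/(2208 - 7361)) - 24482 = 1/(-1*3442951 + 1/(-5153)) - 24482 = 1/(-3442951 - 1/5153) - 24482 = 1/(-17741526504/5153) - 24482 = -5153/17741526504 - 24482 = -434348051876081/17741526504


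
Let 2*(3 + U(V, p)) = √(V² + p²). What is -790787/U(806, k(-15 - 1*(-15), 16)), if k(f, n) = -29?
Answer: -9489444/650441 - 1581574*√650477/650441 ≈ -1975.7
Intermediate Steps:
U(V, p) = -3 + √(V² + p²)/2
-790787/U(806, k(-15 - 1*(-15), 16)) = -790787/(-3 + √(806² + (-29)²)/2) = -790787/(-3 + √(649636 + 841)/2) = -790787/(-3 + √650477/2)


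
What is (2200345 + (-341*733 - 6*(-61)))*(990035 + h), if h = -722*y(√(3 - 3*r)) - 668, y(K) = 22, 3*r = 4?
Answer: 1899029750114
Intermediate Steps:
r = 4/3 (r = (⅓)*4 = 4/3 ≈ 1.3333)
h = -16552 (h = -722*22 - 668 = -15884 - 668 = -16552)
(2200345 + (-341*733 - 6*(-61)))*(990035 + h) = (2200345 + (-341*733 - 6*(-61)))*(990035 - 16552) = (2200345 + (-249953 + 366))*973483 = (2200345 - 249587)*973483 = 1950758*973483 = 1899029750114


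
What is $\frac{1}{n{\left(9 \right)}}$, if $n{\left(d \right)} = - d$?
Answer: $- \frac{1}{9} \approx -0.11111$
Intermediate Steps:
$\frac{1}{n{\left(9 \right)}} = \frac{1}{\left(-1\right) 9} = \frac{1}{-9} = - \frac{1}{9}$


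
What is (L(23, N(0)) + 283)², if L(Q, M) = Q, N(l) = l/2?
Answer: 93636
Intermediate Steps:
N(l) = l/2 (N(l) = l*(½) = l/2)
(L(23, N(0)) + 283)² = (23 + 283)² = 306² = 93636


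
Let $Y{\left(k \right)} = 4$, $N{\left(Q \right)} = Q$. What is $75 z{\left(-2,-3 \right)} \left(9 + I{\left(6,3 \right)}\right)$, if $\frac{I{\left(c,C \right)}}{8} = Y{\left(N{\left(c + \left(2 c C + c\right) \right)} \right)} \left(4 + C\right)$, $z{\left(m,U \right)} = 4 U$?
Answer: $-209700$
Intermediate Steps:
$I{\left(c,C \right)} = 128 + 32 C$ ($I{\left(c,C \right)} = 8 \cdot 4 \left(4 + C\right) = 8 \left(16 + 4 C\right) = 128 + 32 C$)
$75 z{\left(-2,-3 \right)} \left(9 + I{\left(6,3 \right)}\right) = 75 \cdot 4 \left(-3\right) \left(9 + \left(128 + 32 \cdot 3\right)\right) = 75 \left(- 12 \left(9 + \left(128 + 96\right)\right)\right) = 75 \left(- 12 \left(9 + 224\right)\right) = 75 \left(\left(-12\right) 233\right) = 75 \left(-2796\right) = -209700$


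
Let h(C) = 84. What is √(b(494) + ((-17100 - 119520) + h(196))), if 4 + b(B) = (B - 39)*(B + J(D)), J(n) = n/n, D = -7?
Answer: √88685 ≈ 297.80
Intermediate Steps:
J(n) = 1
b(B) = -4 + (1 + B)*(-39 + B) (b(B) = -4 + (B - 39)*(B + 1) = -4 + (-39 + B)*(1 + B) = -4 + (1 + B)*(-39 + B))
√(b(494) + ((-17100 - 119520) + h(196))) = √((-43 + 494² - 38*494) + ((-17100 - 119520) + 84)) = √((-43 + 244036 - 18772) + (-136620 + 84)) = √(225221 - 136536) = √88685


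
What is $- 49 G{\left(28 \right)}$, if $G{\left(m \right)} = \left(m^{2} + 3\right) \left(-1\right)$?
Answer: $38563$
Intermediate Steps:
$G{\left(m \right)} = -3 - m^{2}$ ($G{\left(m \right)} = \left(3 + m^{2}\right) \left(-1\right) = -3 - m^{2}$)
$- 49 G{\left(28 \right)} = - 49 \left(-3 - 28^{2}\right) = - 49 \left(-3 - 784\right) = \left(-49\right) \left(-787\right) = 38563$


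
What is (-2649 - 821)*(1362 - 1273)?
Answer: -308830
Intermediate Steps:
(-2649 - 821)*(1362 - 1273) = -3470*89 = -308830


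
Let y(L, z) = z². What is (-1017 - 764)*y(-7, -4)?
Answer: -28496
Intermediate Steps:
(-1017 - 764)*y(-7, -4) = (-1017 - 764)*(-4)² = -1781*16 = -28496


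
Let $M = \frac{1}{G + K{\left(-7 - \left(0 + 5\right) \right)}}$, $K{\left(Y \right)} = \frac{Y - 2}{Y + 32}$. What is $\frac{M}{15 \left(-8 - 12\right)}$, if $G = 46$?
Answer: $- \frac{1}{13590} \approx -7.3584 \cdot 10^{-5}$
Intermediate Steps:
$K{\left(Y \right)} = \frac{-2 + Y}{32 + Y}$
$M = \frac{10}{453}$ ($M = \frac{1}{46 + \frac{-2 - 12}{32 - 12}} = \frac{1}{46 + \frac{1}{20} \left(-14\right)} = \frac{1}{46 - \frac{7}{10}} = \frac{1}{\frac{453}{10}} = \frac{10}{453} \approx 0.022075$)
$\frac{M}{15 \left(-8 - 12\right)} = \frac{10}{453 \cdot 15 \left(-8 - 12\right)} = \frac{10}{453 \cdot 15 \left(-20\right)} = \frac{10}{453 \left(-300\right)} = \frac{10}{453} \left(- \frac{1}{300}\right) = - \frac{1}{13590}$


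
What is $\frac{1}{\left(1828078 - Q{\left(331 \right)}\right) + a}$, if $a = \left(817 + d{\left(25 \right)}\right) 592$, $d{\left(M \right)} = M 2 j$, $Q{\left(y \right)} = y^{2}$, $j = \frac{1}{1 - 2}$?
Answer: $\frac{1}{2172581} \approx 4.6028 \cdot 10^{-7}$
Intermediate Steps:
$j = -1$ ($j = \frac{1}{-1} = -1$)
$d{\left(M \right)} = - 2 M$ ($d{\left(M \right)} = M 2 \left(-1\right) = 2 M \left(-1\right) = - 2 M$)
$a = 454064$ ($a = \left(817 - 50\right) 592 = 767 \cdot 592 = 454064$)
$\frac{1}{\left(1828078 - Q{\left(331 \right)}\right) + a} = \frac{1}{\left(1828078 - 331^{2}\right) + 454064} = \frac{1}{\left(1828078 - 109561\right) + 454064} = \frac{1}{1718517 + 454064} = \frac{1}{2172581}$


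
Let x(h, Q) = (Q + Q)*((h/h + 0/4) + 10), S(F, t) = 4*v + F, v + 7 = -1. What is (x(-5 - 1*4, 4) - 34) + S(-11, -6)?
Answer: 11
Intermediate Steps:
v = -8 (v = -7 - 1 = -8)
S(F, t) = -32 + F (S(F, t) = 4*(-8) + F = -32 + F)
x(h, Q) = 22*Q (x(h, Q) = (2*Q)*((1 + 0*(¼)) + 10) = (2*Q)*((1 + 0) + 10) = (2*Q)*(1 + 10) = (2*Q)*11 = 22*Q)
(x(-5 - 1*4, 4) - 34) + S(-11, -6) = (22*4 - 34) + (-32 - 11) = (88 - 34) - 43 = 54 - 43 = 11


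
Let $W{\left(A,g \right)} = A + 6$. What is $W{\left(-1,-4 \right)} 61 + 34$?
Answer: $339$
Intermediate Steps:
$W{\left(A,g \right)} = 6 + A$
$W{\left(-1,-4 \right)} 61 + 34 = \left(6 - 1\right) 61 + 34 = 5 \cdot 61 + 34 = 305 + 34 = 339$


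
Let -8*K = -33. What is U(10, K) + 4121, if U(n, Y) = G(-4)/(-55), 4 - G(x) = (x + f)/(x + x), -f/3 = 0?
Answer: 453303/110 ≈ 4120.9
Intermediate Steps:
K = 33/8 (K = -⅛*(-33) = 33/8 ≈ 4.1250)
f = 0 (f = -3*0 = 0)
G(x) = 7/2 (G(x) = 4 - (x + 0)/(x + x) = 4 - x/(2*x) = 4 - x*1/(2*x) = 4 - 1*½ = 4 - ½ = 7/2)
U(n, Y) = -7/110 (U(n, Y) = (7/2)/(-55) = (7/2)*(-1/55) = -7/110)
U(10, K) + 4121 = -7/110 + 4121 = 453303/110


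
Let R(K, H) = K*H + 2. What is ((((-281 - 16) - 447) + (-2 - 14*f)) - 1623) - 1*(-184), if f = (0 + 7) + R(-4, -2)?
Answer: -2423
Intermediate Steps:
R(K, H) = 2 + H*K (R(K, H) = H*K + 2 = 2 + H*K)
f = 17 (f = (0 + 7) + (2 - 2*(-4)) = 7 + (2 + 8) = 7 + 10 = 17)
((((-281 - 16) - 447) + (-2 - 14*f)) - 1623) - 1*(-184) = ((((-281 - 16) - 447) + (-2 - 14*17)) - 1623) - 1*(-184) = (((-297 - 447) + (-2 - 238)) - 1623) + 184 = ((-744 - 240) - 1623) + 184 = (-984 - 1623) + 184 = -2607 + 184 = -2423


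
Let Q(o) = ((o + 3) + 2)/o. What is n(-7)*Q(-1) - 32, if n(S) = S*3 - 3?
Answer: 64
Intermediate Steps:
Q(o) = (5 + o)/o (Q(o) = ((3 + o) + 2)/o = (5 + o)/o)
n(S) = -3 + 3*S (n(S) = 3*S - 3 = -3 + 3*S)
n(-7)*Q(-1) - 32 = (-3 + 3*(-7))*((5 - 1)/(-1)) - 32 = (-3 - 21)*(-1*4) - 32 = -24*(-4) - 32 = 96 - 32 = 64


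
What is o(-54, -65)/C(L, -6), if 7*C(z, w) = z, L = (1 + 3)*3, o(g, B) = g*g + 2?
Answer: 10213/6 ≈ 1702.2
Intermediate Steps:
o(g, B) = 2 + g² (o(g, B) = g² + 2 = 2 + g²)
L = 12 (L = 4*3 = 12)
C(z, w) = z/7
o(-54, -65)/C(L, -6) = (2 + (-54)²)/(((⅐)*12)) = (2 + 2916)/(12/7) = 2918*(7/12) = 10213/6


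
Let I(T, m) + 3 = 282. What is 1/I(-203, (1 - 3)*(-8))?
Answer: 1/279 ≈ 0.0035842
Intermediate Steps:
I(T, m) = 279 (I(T, m) = -3 + 282 = 279)
1/I(-203, (1 - 3)*(-8)) = 1/279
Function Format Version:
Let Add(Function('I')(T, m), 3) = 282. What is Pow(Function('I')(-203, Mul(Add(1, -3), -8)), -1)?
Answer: Rational(1, 279) ≈ 0.0035842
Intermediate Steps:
Function('I')(T, m) = 279 (Function('I')(T, m) = Add(-3, 282) = 279)
Pow(Function('I')(-203, Mul(Add(1, -3), -8)), -1) = Pow(279, -1) = Rational(1, 279)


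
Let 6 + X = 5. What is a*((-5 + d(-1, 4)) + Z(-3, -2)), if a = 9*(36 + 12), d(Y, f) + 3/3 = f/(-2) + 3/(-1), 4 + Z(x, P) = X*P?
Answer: -5616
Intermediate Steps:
X = -1 (X = -6 + 5 = -1)
Z(x, P) = -4 - P
d(Y, f) = -4 - f/2 (d(Y, f) = -1 + (f/(-2) + 3/(-1)) = -1 + (f*(-½) + 3*(-1)) = -1 + (-f/2 - 3) = -1 + (-3 - f/2) = -4 - f/2)
a = 432 (a = 9*48 = 432)
a*((-5 + d(-1, 4)) + Z(-3, -2)) = 432*((-5 + (-4 - ½*4)) + (-4 - 1*(-2))) = 432*((-5 + (-4 - 2)) + (-4 + 2)) = 432*((-5 - 6) - 2) = 432*(-11 - 2) = 432*(-13) = -5616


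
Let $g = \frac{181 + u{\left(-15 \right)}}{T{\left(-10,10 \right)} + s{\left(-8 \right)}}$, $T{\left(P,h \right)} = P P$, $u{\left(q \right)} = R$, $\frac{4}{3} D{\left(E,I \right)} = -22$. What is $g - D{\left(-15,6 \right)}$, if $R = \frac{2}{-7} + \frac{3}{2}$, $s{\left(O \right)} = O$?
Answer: $\frac{23803}{1288} \approx 18.481$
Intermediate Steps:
$D{\left(E,I \right)} = - \frac{33}{2}$ ($D{\left(E,I \right)} = \frac{3}{4} \left(-22\right) = - \frac{33}{2}$)
$R = \frac{17}{14}$ ($R = 2 \left(- \frac{1}{7}\right) + 3 \cdot \frac{1}{2} = - \frac{2}{7} + \frac{3}{2} = \frac{17}{14} \approx 1.2143$)
$u{\left(q \right)} = \frac{17}{14}$
$T{\left(P,h \right)} = P^{2}$
$g = \frac{2551}{1288}$ ($g = \frac{181 + \frac{17}{14}}{\left(-10\right)^{2} - 8} = \frac{2551}{14 \left(100 - 8\right)} = \frac{2551}{14 \cdot 92} = \frac{2551}{14} \cdot \frac{1}{92} = \frac{2551}{1288} \approx 1.9806$)
$g - D{\left(-15,6 \right)} = \frac{2551}{1288} - - \frac{33}{2} = \frac{2551}{1288} + \frac{33}{2} = \frac{23803}{1288}$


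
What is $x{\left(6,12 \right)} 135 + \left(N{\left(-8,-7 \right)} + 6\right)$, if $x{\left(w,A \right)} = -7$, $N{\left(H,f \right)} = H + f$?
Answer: $-954$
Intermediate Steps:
$x{\left(6,12 \right)} 135 + \left(N{\left(-8,-7 \right)} + 6\right) = \left(-7\right) 135 + \left(\left(-8 - 7\right) + 6\right) = -945 + \left(-15 + 6\right) = -945 - 9 = -954$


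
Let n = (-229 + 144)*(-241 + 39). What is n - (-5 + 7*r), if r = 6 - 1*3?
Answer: 17154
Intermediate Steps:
r = 3 (r = 6 - 3 = 3)
n = 17170 (n = -85*(-202) = 17170)
n - (-5 + 7*r) = 17170 - (-5 + 7*3) = 17170 - (-5 + 21) = 17170 - 1*16 = 17170 - 16 = 17154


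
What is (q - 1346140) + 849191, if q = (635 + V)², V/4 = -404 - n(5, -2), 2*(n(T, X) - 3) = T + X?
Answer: 501052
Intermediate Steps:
n(T, X) = 3 + T/2 + X/2 (n(T, X) = 3 + (T + X)/2 = 3 + (T/2 + X/2) = 3 + T/2 + X/2)
V = -1634 (V = 4*(-404 - (3 + (½)*5 + (½)*(-2))) = 4*(-404 - (3 + 5/2 - 1)) = 4*(-404 - 1*9/2) = 4*(-404 - 9/2) = 4*(-817/2) = -1634)
q = 998001 (q = (635 - 1634)² = (-999)² = 998001)
(q - 1346140) + 849191 = (998001 - 1346140) + 849191 = -348139 + 849191 = 501052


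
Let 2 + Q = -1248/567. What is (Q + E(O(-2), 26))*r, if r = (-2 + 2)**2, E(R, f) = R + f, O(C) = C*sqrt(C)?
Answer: 0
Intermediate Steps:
O(C) = C**(3/2)
Q = -794/189 (Q = -2 - 1248/567 = -2 - 1248*1/567 = -2 - 416/189 = -794/189 ≈ -4.2011)
r = 0 (r = 0**2 = 0)
(Q + E(O(-2), 26))*r = (-794/189 + ((-2)**(3/2) + 26))*0 = (-794/189 + (-2*I*sqrt(2) + 26))*0 = (-794/189 + (26 - 2*I*sqrt(2)))*0 = (4120/189 - 2*I*sqrt(2))*0 = 0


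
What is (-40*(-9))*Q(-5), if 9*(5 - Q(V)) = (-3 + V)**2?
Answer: -760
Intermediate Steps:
Q(V) = 5 - (-3 + V)**2/9
(-40*(-9))*Q(-5) = (-40*(-9))*(5 - (-3 - 5)**2/9) = 360*(5 - 1/9*(-8)**2) = 360*(5 - 1/9*64) = 360*(5 - 64/9) = 360*(-19/9) = -760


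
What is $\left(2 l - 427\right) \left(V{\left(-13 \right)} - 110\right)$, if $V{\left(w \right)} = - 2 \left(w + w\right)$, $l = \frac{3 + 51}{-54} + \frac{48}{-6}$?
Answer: $25810$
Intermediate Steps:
$l = -9$ ($l = 54 \left(- \frac{1}{54}\right) + 48 \left(- \frac{1}{6}\right) = -1 - 8 = -9$)
$V{\left(w \right)} = - 4 w$ ($V{\left(w \right)} = - 2 \cdot 2 w = - 4 w$)
$\left(2 l - 427\right) \left(V{\left(-13 \right)} - 110\right) = \left(2 \left(-9\right) - 427\right) \left(\left(-4\right) \left(-13\right) - 110\right) = \left(-18 - 427\right) \left(52 - 110\right) = \left(-445\right) \left(-58\right) = 25810$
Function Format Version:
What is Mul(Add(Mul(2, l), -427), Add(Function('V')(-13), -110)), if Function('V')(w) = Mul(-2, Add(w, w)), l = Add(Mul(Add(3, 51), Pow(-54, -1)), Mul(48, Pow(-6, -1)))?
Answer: 25810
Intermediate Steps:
l = -9 (l = Add(Mul(54, Rational(-1, 54)), Mul(48, Rational(-1, 6))) = Add(-1, -8) = -9)
Function('V')(w) = Mul(-4, w) (Function('V')(w) = Mul(-2, Mul(2, w)) = Mul(-4, w))
Mul(Add(Mul(2, l), -427), Add(Function('V')(-13), -110)) = Mul(Add(Mul(2, -9), -427), Add(Mul(-4, -13), -110)) = Mul(Add(-18, -427), Add(52, -110)) = Mul(-445, -58) = 25810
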